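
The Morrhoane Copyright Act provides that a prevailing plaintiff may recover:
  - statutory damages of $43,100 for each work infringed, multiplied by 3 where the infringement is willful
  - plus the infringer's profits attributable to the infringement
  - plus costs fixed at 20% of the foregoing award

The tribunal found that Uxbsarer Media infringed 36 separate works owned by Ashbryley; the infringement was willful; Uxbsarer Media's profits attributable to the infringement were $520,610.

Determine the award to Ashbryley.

$6,210,492

Statutory damages: 36 × $43,100 = $1,551,600
Trebled: 3 × $1,551,600 = $4,654,800
Combined award: $4,654,800 + $520,610 = $5,175,410
Costs: 20% of $5,175,410 = $1,035,082
Award plus costs: $5,175,410 + $1,035,082 = $6,210,492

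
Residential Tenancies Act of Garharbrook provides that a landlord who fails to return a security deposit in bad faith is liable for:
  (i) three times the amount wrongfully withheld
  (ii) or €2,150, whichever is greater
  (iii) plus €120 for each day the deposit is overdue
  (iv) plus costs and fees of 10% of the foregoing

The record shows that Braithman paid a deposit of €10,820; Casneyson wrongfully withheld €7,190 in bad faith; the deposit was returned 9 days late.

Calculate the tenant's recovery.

Trebled: 3 × €7,190 = €21,570
Minimum €2,150: €21,570 meets the minimum, no increase.
Late-return penalty: 9 × €120 = €1,080
Damages plus late penalty: €21,570 + €1,080 = €22,650
Costs and fees: 10% of €22,650 = €2,265
Total recovery: €22,650 + €2,265 = €24,915

Recovery: €24,915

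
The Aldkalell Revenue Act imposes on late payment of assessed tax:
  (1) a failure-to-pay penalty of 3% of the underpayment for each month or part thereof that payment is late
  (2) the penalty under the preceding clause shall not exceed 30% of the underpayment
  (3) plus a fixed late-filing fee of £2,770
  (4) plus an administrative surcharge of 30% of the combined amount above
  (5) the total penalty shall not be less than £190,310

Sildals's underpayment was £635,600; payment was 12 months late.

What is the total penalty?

Accrued rate: 3% × 12 = 36%, capped at 30% → 30%
Failure-to-pay penalty: 30% of £635,600 = £190,680
Penalty before surcharge: £190,680 + £2,770 = £193,450
Administrative surcharge: 30% of £193,450 = £58,035
Total penalty: £193,450 + £58,035 = £251,485
Minimum £190,310: £251,485 meets the minimum, no increase.

£251,485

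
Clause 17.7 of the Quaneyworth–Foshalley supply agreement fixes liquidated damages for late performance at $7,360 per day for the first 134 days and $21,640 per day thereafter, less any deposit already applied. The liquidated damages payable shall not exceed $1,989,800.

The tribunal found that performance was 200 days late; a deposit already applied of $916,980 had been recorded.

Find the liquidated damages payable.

First 134 days: 134 × $7,360 = $986,240
Remaining days: (200 − 134) × $21,640 = $1,428,240
Accrued per-day damages: $986,240 + $1,428,240 = $2,414,480
Less deposit already applied: $2,414,480 − $916,980 = $1,497,500
Cap at $1,989,800: $1,497,500 is within the cap, no reduction.

$1,497,500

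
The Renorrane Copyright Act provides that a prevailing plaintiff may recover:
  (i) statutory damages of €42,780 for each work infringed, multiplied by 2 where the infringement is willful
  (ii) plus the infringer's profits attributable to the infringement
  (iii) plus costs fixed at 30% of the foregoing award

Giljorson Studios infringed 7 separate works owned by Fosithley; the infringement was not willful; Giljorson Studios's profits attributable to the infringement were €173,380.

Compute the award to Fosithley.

€614,692

Statutory damages: 7 × €42,780 = €299,460
Infringement not willful: no ×2 enhancement.
Combined award: €299,460 + €173,380 = €472,840
Costs: 30% of €472,840 = €141,852
Award plus costs: €472,840 + €141,852 = €614,692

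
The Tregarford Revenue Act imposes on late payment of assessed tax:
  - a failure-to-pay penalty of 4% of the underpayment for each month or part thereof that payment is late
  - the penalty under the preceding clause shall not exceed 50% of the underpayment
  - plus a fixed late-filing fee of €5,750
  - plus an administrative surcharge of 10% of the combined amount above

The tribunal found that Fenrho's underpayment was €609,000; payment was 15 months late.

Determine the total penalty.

Accrued rate: 4% × 15 = 60%, capped at 50% → 50%
Failure-to-pay penalty: 50% of €609,000 = €304,500
Penalty before surcharge: €304,500 + €5,750 = €310,250
Administrative surcharge: 10% of €310,250 = €31,025
Total penalty: €310,250 + €31,025 = €341,275

€341,275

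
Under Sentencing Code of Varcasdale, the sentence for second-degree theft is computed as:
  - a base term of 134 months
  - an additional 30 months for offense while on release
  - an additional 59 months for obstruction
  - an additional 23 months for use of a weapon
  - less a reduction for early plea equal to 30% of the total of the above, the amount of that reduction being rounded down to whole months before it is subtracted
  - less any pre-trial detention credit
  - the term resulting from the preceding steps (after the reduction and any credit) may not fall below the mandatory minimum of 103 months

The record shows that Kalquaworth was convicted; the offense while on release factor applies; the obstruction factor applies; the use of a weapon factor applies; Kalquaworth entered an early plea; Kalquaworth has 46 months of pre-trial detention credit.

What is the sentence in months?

127 months

Offense while on release enhancement: +30 months
Obstruction enhancement: +59 months
Use of a weapon enhancement: +23 months
Adjusted term: 134 months + 30 months + 59 months + 23 months = 246 months
Early plea reduction: 30% of 246 months = 73 months (rounded down)
After reduction: 246 − 73 = 173 months
Less pre-trial detention credit: 173 months − 46 months = 127 months
Minimum 103 months: 127 months meets the minimum, no increase.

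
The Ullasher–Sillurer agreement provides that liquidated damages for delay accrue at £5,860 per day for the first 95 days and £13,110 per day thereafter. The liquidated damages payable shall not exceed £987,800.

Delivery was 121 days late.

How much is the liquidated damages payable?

£897,560

First 95 days: 95 × £5,860 = £556,700
Remaining days: (121 − 95) × £13,110 = £340,860
Accrued per-day damages: £556,700 + £340,860 = £897,560
Cap at £987,800: £897,560 is within the cap, no reduction.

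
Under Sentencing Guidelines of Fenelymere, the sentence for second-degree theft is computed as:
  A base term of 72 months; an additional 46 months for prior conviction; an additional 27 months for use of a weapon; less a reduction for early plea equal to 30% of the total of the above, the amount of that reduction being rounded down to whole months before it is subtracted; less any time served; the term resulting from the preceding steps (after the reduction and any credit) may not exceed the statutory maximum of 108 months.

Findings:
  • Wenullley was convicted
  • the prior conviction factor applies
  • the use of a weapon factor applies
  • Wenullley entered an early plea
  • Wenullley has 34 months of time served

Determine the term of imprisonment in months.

68 months

Prior conviction enhancement: +46 months
Use of a weapon enhancement: +27 months
Adjusted term: 72 months + 46 months + 27 months = 145 months
Early plea reduction: 30% of 145 months = 43 months (rounded down)
After reduction: 145 − 43 = 102 months
Less time served: 102 months − 34 months = 68 months
Cap at 108 months: 68 months is within the cap, no reduction.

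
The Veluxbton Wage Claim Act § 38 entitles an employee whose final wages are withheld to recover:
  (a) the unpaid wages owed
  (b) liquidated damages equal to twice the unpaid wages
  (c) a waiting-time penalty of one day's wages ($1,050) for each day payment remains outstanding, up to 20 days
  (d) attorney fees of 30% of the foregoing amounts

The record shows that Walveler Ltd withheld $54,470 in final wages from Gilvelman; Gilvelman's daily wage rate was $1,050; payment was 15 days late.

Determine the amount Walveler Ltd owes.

$232,908

Doubled: 2 × $54,470 = $108,940
Penalty days: min(15, 20) = 15
Waiting-time penalty: 15 × $1,050 = $15,750
Subtotal: $54,470 + $108,940 + $15,750 = $179,160
Attorney fees: 30% of $179,160 = $53,748
Total award: $179,160 + $53,748 = $232,908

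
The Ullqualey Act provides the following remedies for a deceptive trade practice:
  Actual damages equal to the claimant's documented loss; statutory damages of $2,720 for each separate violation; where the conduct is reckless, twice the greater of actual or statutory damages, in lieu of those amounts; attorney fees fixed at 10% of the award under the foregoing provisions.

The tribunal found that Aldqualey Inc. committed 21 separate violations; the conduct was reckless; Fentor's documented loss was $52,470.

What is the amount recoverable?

Total recovery: $125,664

Statutory damages: 21 × $2,720 = $57,120
Greater of actual damages ($52,470) or statutory damages ($57,120): $57,120
Doubled: 2 × $57,120 = $114,240
Attorney fees: 10% of $114,240 = $11,424
Total recovery: $114,240 + $11,424 = $125,664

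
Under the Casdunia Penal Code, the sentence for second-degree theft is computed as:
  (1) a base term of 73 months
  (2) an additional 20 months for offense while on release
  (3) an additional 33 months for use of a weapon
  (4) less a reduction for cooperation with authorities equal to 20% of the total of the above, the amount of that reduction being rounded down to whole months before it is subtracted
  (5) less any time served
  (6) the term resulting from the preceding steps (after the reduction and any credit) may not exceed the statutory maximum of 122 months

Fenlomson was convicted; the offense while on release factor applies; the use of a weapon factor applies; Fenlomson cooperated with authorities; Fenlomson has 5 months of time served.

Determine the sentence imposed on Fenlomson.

Offense while on release enhancement: +20 months
Use of a weapon enhancement: +33 months
Adjusted term: 73 months + 20 months + 33 months = 126 months
Cooperation with authorities reduction: 20% of 126 months = 25 months (rounded down)
After reduction: 126 − 25 = 101 months
Less time served: 101 months − 5 months = 96 months
Cap at 122 months: 96 months is within the cap, no reduction.

96 months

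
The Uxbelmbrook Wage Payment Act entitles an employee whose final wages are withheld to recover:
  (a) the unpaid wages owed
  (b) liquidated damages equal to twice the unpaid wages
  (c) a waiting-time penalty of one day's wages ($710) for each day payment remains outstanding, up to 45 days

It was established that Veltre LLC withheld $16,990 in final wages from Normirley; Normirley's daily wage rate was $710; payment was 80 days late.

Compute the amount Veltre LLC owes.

$82,920

Doubled: 2 × $16,990 = $33,980
Penalty days: min(80, 45) = 45
Waiting-time penalty: 45 × $710 = $31,950
Total award: $16,990 + $33,980 + $31,950 = $82,920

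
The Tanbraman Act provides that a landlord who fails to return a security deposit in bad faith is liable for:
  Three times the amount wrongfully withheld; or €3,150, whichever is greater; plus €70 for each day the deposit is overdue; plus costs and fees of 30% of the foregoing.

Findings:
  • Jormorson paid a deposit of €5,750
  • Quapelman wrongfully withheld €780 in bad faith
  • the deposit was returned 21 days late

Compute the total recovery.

€6,006

Trebled: 3 × €780 = €2,340
Minimum €3,150: €2,340 is below the minimum → €3,150
Late-return penalty: 21 × €70 = €1,470
Damages plus late penalty: €3,150 + €1,470 = €4,620
Costs and fees: 30% of €4,620 = €1,386
Total recovery: €4,620 + €1,386 = €6,006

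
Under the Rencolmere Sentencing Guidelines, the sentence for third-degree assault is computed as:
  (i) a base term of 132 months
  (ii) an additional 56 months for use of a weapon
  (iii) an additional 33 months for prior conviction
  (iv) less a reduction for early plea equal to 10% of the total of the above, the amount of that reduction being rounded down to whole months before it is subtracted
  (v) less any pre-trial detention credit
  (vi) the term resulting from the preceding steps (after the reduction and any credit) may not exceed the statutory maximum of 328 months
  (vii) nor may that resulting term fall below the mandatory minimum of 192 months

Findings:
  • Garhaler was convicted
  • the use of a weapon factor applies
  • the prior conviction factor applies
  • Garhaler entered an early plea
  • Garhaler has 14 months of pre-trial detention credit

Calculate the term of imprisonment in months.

192 months

Use of a weapon enhancement: +56 months
Prior conviction enhancement: +33 months
Adjusted term: 132 months + 56 months + 33 months = 221 months
Early plea reduction: 10% of 221 months = 22 months (rounded down)
After reduction: 221 − 22 = 199 months
Less pre-trial detention credit: 199 months − 14 months = 185 months
Cap at 328 months: 185 months is within the cap, no reduction.
Minimum 192 months: 185 months is below the minimum → 192 months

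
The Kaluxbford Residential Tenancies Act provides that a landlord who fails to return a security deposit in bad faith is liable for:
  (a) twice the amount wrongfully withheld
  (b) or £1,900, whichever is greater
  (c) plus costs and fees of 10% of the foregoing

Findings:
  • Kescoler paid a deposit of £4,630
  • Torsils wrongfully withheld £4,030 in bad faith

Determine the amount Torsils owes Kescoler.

Doubled: 2 × £4,030 = £8,060
Minimum £1,900: £8,060 meets the minimum, no increase.
Costs and fees: 10% of £8,060 = £806
Total recovery: £8,060 + £806 = £8,866

Recovery: £8,866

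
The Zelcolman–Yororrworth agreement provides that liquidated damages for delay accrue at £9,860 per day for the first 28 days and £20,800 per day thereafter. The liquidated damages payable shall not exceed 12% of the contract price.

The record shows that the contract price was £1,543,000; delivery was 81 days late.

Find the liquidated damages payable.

First 28 days: 28 × £9,860 = £276,080
Remaining days: (81 − 28) × £20,800 = £1,102,400
Accrued per-day damages: £276,080 + £1,102,400 = £1,378,480
Cap: 12% of £1,543,000 = £185,160
Cap at £185,160: £1,378,480 exceeds the cap → £185,160

£185,160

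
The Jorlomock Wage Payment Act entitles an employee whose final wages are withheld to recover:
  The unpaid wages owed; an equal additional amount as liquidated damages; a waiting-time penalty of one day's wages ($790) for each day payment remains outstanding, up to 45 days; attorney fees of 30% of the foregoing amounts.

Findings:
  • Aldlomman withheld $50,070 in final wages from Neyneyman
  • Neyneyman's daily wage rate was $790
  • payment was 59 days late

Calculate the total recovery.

$176,397

Liquidated damages (equal amount): $50,070
Penalty days: min(59, 45) = 45
Waiting-time penalty: 45 × $790 = $35,550
Subtotal: $50,070 + $50,070 + $35,550 = $135,690
Attorney fees: 30% of $135,690 = $40,707
Total award: $135,690 + $40,707 = $176,397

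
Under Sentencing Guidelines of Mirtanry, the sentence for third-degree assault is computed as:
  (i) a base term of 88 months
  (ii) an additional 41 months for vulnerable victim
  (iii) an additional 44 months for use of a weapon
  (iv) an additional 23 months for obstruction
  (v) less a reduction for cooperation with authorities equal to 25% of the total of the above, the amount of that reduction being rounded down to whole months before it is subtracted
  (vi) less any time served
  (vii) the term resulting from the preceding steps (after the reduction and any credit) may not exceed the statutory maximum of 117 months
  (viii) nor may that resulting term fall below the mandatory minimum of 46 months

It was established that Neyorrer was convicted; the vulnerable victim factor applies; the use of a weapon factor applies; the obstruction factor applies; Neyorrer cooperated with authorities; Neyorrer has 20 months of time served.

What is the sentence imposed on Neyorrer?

Vulnerable victim enhancement: +41 months
Use of a weapon enhancement: +44 months
Obstruction enhancement: +23 months
Adjusted term: 88 months + 41 months + 44 months + 23 months = 196 months
Cooperation with authorities reduction: 25% of 196 months = 49 months (rounded down)
After reduction: 196 − 49 = 147 months
Less time served: 147 months − 20 months = 127 months
Cap at 117 months: 127 months exceeds the cap → 117 months
Minimum 46 months: 117 months meets the minimum, no increase.

117 months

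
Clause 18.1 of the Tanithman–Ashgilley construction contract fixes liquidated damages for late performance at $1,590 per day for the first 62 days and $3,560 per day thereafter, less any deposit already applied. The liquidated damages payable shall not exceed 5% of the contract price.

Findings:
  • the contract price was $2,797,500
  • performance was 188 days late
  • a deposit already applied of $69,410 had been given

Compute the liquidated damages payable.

First 62 days: 62 × $1,590 = $98,580
Remaining days: (188 − 62) × $3,560 = $448,560
Accrued per-day damages: $98,580 + $448,560 = $547,140
Less deposit already applied: $547,140 − $69,410 = $477,730
Cap: 5% of $2,797,500 = $139,875
Cap at $139,875: $477,730 exceeds the cap → $139,875

$139,875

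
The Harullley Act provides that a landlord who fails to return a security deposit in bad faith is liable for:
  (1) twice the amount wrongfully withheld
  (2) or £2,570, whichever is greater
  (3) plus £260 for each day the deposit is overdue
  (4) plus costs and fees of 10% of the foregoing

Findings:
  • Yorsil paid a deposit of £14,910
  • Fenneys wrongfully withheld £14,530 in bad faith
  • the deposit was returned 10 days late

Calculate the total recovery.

£34,826

Doubled: 2 × £14,530 = £29,060
Minimum £2,570: £29,060 meets the minimum, no increase.
Late-return penalty: 10 × £260 = £2,600
Damages plus late penalty: £29,060 + £2,600 = £31,660
Costs and fees: 10% of £31,660 = £3,166
Total recovery: £31,660 + £3,166 = £34,826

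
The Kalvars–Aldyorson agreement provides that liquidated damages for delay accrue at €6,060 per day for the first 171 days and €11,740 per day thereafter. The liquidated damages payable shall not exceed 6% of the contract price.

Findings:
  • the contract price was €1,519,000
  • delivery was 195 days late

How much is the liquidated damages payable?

€91,140

First 171 days: 171 × €6,060 = €1,036,260
Remaining days: (195 − 171) × €11,740 = €281,760
Accrued per-day damages: €1,036,260 + €281,760 = €1,318,020
Cap: 6% of €1,519,000 = €91,140
Cap at €91,140: €1,318,020 exceeds the cap → €91,140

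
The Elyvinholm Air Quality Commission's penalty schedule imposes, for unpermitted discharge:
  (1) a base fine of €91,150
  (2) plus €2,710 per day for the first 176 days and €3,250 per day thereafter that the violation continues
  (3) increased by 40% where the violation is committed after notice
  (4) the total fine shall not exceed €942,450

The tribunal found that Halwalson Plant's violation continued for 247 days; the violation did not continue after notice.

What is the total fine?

€798,860

First 176 days: 176 × €2,710 = €476,960
Remaining days: (247 − 176) × €3,250 = €230,750
Per-day component: €476,960 + €230,750 = €707,710
Base plus per-day: €91,150 + €707,710 = €798,860
The violation did not continue after notice: no 40% increase.
Cap at €942,450: €798,860 is within the cap, no reduction.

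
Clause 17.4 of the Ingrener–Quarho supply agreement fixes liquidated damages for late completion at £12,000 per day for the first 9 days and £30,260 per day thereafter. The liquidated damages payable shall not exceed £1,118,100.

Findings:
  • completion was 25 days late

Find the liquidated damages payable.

£592,160

First 9 days: 9 × £12,000 = £108,000
Remaining days: (25 − 9) × £30,260 = £484,160
Accrued per-day damages: £108,000 + £484,160 = £592,160
Cap at £1,118,100: £592,160 is within the cap, no reduction.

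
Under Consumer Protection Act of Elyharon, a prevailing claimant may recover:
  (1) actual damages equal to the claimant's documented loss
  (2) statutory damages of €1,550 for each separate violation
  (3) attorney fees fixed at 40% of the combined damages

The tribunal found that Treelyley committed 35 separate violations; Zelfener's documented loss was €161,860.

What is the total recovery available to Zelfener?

€302,554

Statutory damages: 35 × €1,550 = €54,250
Combined damages: €161,860 + €54,250 = €216,110
Attorney fees: 40% of €216,110 = €86,444
Total recovery: €216,110 + €86,444 = €302,554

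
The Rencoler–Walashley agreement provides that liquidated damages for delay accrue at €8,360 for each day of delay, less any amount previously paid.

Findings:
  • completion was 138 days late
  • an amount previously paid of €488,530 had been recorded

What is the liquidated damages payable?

Per-day damages: 138 × €8,360 = €1,153,680
Less amount previously paid: €1,153,680 − €488,530 = €665,150

€665,150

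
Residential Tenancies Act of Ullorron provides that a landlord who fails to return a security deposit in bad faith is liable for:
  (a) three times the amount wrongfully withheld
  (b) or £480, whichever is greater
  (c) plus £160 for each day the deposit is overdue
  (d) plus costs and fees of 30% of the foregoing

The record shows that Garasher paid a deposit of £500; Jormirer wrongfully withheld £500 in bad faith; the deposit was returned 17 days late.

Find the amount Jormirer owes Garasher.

Trebled: 3 × £500 = £1,500
Minimum £480: £1,500 meets the minimum, no increase.
Late-return penalty: 17 × £160 = £2,720
Damages plus late penalty: £1,500 + £2,720 = £4,220
Costs and fees: 30% of £4,220 = £1,266
Total recovery: £4,220 + £1,266 = £5,486

£5,486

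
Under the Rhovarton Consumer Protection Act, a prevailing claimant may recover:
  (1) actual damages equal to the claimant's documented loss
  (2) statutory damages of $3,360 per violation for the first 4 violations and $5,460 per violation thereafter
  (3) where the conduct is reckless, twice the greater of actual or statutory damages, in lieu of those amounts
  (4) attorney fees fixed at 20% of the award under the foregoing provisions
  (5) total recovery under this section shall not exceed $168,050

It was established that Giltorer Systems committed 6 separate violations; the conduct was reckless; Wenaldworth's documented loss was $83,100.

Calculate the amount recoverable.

First 4 violations: 4 × $3,360 = $13,440
Remaining violations: (6 − 4) × $5,460 = $10,920
Statutory damages: $13,440 + $10,920 = $24,360
Greater of actual damages ($83,100) or statutory damages ($24,360): $83,100
Doubled: 2 × $83,100 = $166,200
Attorney fees: 20% of $166,200 = $33,240
Total before cap: $166,200 + $33,240 = $199,440
Cap at $168,050: $199,440 exceeds the cap → $168,050

$168,050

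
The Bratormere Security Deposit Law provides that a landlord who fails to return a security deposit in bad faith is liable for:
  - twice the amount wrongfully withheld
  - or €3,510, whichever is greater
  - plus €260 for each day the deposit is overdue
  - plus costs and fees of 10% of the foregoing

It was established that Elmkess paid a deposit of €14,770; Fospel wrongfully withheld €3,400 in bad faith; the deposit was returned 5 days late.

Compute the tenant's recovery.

Doubled: 2 × €3,400 = €6,800
Minimum €3,510: €6,800 meets the minimum, no increase.
Late-return penalty: 5 × €260 = €1,300
Damages plus late penalty: €6,800 + €1,300 = €8,100
Costs and fees: 10% of €8,100 = €810
Total recovery: €8,100 + €810 = €8,910

€8,910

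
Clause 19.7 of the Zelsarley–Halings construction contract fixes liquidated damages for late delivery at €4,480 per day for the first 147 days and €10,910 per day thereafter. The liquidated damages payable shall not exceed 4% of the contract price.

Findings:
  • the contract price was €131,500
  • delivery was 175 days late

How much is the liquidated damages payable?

First 147 days: 147 × €4,480 = €658,560
Remaining days: (175 − 147) × €10,910 = €305,480
Accrued per-day damages: €658,560 + €305,480 = €964,040
Cap: 4% of €131,500 = €5,260
Cap at €5,260: €964,040 exceeds the cap → €5,260

€5,260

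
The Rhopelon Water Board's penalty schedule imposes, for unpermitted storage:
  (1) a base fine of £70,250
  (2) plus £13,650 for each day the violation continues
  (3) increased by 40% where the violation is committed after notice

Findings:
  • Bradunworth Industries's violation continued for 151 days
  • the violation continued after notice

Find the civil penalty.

Civil penalty: £2,983,960

Per-day component: 151 × £13,650 = £2,061,150
Base plus per-day: £70,250 + £2,061,150 = £2,131,400
Enhancement: 40% of £2,131,400 = £852,560
Enhanced fine: £2,131,400 + £852,560 = £2,983,960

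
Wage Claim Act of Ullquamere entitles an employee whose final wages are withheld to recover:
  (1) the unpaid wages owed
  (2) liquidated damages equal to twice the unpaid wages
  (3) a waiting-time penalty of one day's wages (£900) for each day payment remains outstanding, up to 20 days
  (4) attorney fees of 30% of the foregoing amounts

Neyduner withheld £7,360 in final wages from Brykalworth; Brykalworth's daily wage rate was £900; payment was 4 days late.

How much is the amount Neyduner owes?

Doubled: 2 × £7,360 = £14,720
Penalty days: min(4, 20) = 4
Waiting-time penalty: 4 × £900 = £3,600
Subtotal: £7,360 + £14,720 + £3,600 = £25,680
Attorney fees: 30% of £25,680 = £7,704
Total award: £25,680 + £7,704 = £33,384

£33,384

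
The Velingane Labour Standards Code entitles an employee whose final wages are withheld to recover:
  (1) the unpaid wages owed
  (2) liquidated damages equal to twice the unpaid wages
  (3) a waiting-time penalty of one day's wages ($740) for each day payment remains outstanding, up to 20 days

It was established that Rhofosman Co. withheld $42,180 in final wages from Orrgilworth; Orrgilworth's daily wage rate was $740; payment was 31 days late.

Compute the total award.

Doubled: 2 × $42,180 = $84,360
Penalty days: min(31, 20) = 20
Waiting-time penalty: 20 × $740 = $14,800
Total award: $42,180 + $84,360 + $14,800 = $141,340

$141,340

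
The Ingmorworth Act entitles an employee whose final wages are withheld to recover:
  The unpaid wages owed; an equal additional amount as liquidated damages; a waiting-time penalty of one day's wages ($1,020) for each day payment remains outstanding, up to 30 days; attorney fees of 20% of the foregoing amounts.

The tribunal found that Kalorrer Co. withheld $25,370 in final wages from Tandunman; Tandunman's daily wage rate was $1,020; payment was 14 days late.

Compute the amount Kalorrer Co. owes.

$78,024

Liquidated damages (equal amount): $25,370
Penalty days: min(14, 30) = 14
Waiting-time penalty: 14 × $1,020 = $14,280
Subtotal: $25,370 + $25,370 + $14,280 = $65,020
Attorney fees: 20% of $65,020 = $13,004
Total award: $65,020 + $13,004 = $78,024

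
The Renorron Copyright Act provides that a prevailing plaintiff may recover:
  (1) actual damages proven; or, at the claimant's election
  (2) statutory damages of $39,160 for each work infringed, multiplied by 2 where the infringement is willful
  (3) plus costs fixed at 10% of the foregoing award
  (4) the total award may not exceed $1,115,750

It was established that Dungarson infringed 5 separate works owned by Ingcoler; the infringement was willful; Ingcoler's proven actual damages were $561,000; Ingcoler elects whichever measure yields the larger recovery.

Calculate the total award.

Statutory damages: 5 × $39,160 = $195,800
Doubled: 2 × $195,800 = $391,600
Greater of actual damages ($561,000) or enhanced statutory damages ($391,600): $561,000
Costs: 10% of $561,000 = $56,100
Award plus costs: $561,000 + $56,100 = $617,100
Cap at $1,115,750: $617,100 is within the cap, no reduction.

$617,100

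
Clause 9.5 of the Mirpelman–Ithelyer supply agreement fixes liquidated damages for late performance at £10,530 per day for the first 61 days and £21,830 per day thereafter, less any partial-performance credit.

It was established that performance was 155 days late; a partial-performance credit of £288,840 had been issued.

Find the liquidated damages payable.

First 61 days: 61 × £10,530 = £642,330
Remaining days: (155 − 61) × £21,830 = £2,052,020
Accrued per-day damages: £642,330 + £2,052,020 = £2,694,350
Less partial-performance credit: £2,694,350 − £288,840 = £2,405,510

Liquidated damages: £2,405,510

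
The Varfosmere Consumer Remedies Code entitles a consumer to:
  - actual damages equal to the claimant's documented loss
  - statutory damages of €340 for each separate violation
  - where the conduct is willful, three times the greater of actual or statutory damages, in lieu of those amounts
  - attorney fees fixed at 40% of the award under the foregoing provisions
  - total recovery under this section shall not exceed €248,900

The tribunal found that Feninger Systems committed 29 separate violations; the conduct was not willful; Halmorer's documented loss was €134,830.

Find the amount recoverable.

€202,566

Statutory damages: 29 × €340 = €9,860
Conduct not willful: the in-lieu enhancement does not apply.
Actual plus statutory damages: €134,830 + €9,860 = €144,690
Attorney fees: 40% of €144,690 = €57,876
Total before cap: €144,690 + €57,876 = €202,566
Cap at €248,900: €202,566 is within the cap, no reduction.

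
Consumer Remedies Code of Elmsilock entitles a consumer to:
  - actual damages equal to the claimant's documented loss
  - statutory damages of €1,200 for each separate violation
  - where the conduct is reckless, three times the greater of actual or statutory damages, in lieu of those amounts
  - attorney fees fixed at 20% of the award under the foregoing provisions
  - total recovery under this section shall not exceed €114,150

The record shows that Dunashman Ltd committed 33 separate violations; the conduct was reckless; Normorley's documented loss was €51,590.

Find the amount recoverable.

€114,150

Statutory damages: 33 × €1,200 = €39,600
Greater of actual damages (€51,590) or statutory damages (€39,600): €51,590
Trebled: 3 × €51,590 = €154,770
Attorney fees: 20% of €154,770 = €30,954
Total before cap: €154,770 + €30,954 = €185,724
Cap at €114,150: €185,724 exceeds the cap → €114,150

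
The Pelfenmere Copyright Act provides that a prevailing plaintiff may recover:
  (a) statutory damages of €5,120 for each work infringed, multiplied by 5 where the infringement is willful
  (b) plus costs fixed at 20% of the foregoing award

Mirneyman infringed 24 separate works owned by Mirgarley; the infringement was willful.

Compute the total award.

Statutory damages: 24 × €5,120 = €122,880
Multiplied by 5: 5 × €122,880 = €614,400
Costs: 20% of €614,400 = €122,880
Award plus costs: €614,400 + €122,880 = €737,280

€737,280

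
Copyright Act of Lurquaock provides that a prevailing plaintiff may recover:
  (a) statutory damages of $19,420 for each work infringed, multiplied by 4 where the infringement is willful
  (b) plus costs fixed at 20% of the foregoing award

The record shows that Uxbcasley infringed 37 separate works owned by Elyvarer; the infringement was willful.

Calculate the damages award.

Statutory damages: 37 × $19,420 = $718,540
Multiplied by 4: 4 × $718,540 = $2,874,160
Costs: 20% of $2,874,160 = $574,832
Award plus costs: $2,874,160 + $574,832 = $3,448,992

$3,448,992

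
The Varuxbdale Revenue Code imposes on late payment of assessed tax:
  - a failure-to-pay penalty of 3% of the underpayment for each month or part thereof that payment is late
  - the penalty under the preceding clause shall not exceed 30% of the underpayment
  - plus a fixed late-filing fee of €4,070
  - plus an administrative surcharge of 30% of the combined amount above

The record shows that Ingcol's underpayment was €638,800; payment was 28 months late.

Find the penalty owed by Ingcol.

Accrued rate: 3% × 28 = 84%, capped at 30% → 30%
Failure-to-pay penalty: 30% of €638,800 = €191,640
Penalty before surcharge: €191,640 + €4,070 = €195,710
Administrative surcharge: 30% of €195,710 = €58,713
Total penalty: €195,710 + €58,713 = €254,423

€254,423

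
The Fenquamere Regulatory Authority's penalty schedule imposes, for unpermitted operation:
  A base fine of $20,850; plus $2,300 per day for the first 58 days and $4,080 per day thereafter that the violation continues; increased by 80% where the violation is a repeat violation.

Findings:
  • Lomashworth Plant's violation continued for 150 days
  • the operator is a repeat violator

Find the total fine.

$953,298

First 58 days: 58 × $2,300 = $133,400
Remaining days: (150 − 58) × $4,080 = $375,360
Per-day component: $133,400 + $375,360 = $508,760
Base plus per-day: $20,850 + $508,760 = $529,610
Enhancement: 80% of $529,610 = $423,688
Enhanced fine: $529,610 + $423,688 = $953,298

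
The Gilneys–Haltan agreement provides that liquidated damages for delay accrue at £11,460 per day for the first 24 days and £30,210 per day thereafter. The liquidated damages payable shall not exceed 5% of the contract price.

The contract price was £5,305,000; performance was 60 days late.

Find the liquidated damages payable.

First 24 days: 24 × £11,460 = £275,040
Remaining days: (60 − 24) × £30,210 = £1,087,560
Accrued per-day damages: £275,040 + £1,087,560 = £1,362,600
Cap: 5% of £5,305,000 = £265,250
Cap at £265,250: £1,362,600 exceeds the cap → £265,250

£265,250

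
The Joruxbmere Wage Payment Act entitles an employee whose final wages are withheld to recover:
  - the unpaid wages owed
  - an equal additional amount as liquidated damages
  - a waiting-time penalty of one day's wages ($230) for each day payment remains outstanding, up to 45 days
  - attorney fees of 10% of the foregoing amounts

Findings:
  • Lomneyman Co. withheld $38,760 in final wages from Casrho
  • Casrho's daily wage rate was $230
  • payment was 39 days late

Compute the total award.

$95,139

Liquidated damages (equal amount): $38,760
Penalty days: min(39, 45) = 39
Waiting-time penalty: 39 × $230 = $8,970
Subtotal: $38,760 + $38,760 + $8,970 = $86,490
Attorney fees: 10% of $86,490 = $8,649
Total award: $86,490 + $8,649 = $95,139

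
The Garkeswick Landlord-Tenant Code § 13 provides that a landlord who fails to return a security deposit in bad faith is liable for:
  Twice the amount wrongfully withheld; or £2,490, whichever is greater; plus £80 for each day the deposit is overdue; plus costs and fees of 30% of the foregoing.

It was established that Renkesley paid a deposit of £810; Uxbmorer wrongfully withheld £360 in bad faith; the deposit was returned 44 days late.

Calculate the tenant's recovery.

Doubled: 2 × £360 = £720
Minimum £2,490: £720 is below the minimum → £2,490
Late-return penalty: 44 × £80 = £3,520
Damages plus late penalty: £2,490 + £3,520 = £6,010
Costs and fees: 30% of £6,010 = £1,803
Total recovery: £6,010 + £1,803 = £7,813

£7,813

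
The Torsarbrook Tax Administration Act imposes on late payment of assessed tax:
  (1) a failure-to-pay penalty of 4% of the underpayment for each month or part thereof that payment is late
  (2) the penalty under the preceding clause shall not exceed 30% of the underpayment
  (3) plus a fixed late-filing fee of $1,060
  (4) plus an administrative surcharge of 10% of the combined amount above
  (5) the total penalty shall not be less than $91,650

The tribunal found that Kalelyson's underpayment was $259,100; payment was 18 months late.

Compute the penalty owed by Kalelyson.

Accrued rate: 4% × 18 = 72%, capped at 30% → 30%
Failure-to-pay penalty: 30% of $259,100 = $77,730
Penalty before surcharge: $77,730 + $1,060 = $78,790
Administrative surcharge: 10% of $78,790 = $7,879
Total penalty: $78,790 + $7,879 = $86,669
Minimum $91,650: $86,669 is below the minimum → $91,650

$91,650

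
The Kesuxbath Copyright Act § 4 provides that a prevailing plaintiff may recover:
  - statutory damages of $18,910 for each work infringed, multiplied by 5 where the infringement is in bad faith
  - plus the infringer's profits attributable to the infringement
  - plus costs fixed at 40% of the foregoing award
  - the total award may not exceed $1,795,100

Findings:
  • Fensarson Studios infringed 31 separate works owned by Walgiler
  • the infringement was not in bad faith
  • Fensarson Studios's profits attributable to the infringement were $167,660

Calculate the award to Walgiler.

$1,055,418

Statutory damages: 31 × $18,910 = $586,210
Infringement not in bad faith: no ×5 enhancement.
Combined award: $586,210 + $167,660 = $753,870
Costs: 40% of $753,870 = $301,548
Award plus costs: $753,870 + $301,548 = $1,055,418
Cap at $1,795,100: $1,055,418 is within the cap, no reduction.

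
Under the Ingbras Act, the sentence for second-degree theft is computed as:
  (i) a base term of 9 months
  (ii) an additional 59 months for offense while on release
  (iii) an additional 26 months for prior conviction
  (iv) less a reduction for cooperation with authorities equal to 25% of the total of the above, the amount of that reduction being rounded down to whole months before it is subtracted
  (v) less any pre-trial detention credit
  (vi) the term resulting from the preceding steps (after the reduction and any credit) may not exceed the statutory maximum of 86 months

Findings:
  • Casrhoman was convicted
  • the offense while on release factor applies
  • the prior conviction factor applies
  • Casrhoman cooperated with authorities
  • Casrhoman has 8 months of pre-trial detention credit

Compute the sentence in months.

63 months

Offense while on release enhancement: +59 months
Prior conviction enhancement: +26 months
Adjusted term: 9 months + 59 months + 26 months = 94 months
Cooperation with authorities reduction: 25% of 94 months = 23 months (rounded down)
After reduction: 94 − 23 = 71 months
Less pre-trial detention credit: 71 months − 8 months = 63 months
Cap at 86 months: 63 months is within the cap, no reduction.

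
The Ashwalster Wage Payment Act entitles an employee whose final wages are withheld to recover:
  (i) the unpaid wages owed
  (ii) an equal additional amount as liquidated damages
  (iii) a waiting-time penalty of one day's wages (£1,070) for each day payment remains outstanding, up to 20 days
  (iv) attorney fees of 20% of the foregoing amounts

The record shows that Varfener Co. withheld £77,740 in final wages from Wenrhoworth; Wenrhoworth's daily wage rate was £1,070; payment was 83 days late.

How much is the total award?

£212,256

Liquidated damages (equal amount): £77,740
Penalty days: min(83, 20) = 20
Waiting-time penalty: 20 × £1,070 = £21,400
Subtotal: £77,740 + £77,740 + £21,400 = £176,880
Attorney fees: 20% of £176,880 = £35,376
Total award: £176,880 + £35,376 = £212,256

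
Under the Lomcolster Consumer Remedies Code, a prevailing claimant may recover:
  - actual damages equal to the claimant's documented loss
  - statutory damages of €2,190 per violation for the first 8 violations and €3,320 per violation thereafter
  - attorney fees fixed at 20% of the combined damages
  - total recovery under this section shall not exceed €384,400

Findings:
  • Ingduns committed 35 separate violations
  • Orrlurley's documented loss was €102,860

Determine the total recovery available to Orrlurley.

First 8 violations: 8 × €2,190 = €17,520
Remaining violations: (35 − 8) × €3,320 = €89,640
Statutory damages: €17,520 + €89,640 = €107,160
Combined damages: €102,860 + €107,160 = €210,020
Attorney fees: 20% of €210,020 = €42,004
Total before cap: €210,020 + €42,004 = €252,024
Cap at €384,400: €252,024 is within the cap, no reduction.

€252,024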